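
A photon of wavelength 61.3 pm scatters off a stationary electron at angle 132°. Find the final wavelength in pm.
65.3498 pm

Using the Compton scattering formula:
λ' = λ + Δλ = λ + λ_C(1 - cos θ)

Given:
- Initial wavelength λ = 61.3 pm
- Scattering angle θ = 132°
- Compton wavelength λ_C ≈ 2.4263 pm

Calculate the shift:
Δλ = 2.4263 × (1 - cos(132°))
Δλ = 2.4263 × 1.6691
Δλ = 4.0498 pm

Final wavelength:
λ' = 61.3 + 4.0498 = 65.3498 pm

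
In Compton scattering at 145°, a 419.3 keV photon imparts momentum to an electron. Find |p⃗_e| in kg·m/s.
3.0216e-22 kg·m/s

The electron is initially at rest, so by conservation of momentum:
p⃗_e = p⃗₀ − p⃗'  (incident photon momentum minus scattered photon momentum)

Photon momentum magnitudes (p = h/λ = E/c):
λ₀ = hc/E₀ = 2.9569 pm → p₀ = h/λ₀ = 2.2409e-22 kg·m/s
Δλ = λ_C(1 − cos 145°) = 4.4138 pm
λ' = 7.3708 pm → p' = h/λ' = 8.9897e-23 kg·m/s

The scattered photon makes angle θ = 145° with the incident direction, so by the law of cosines:
|p⃗_e|² = p₀² + p'² − 2p₀p'cos θ
|p⃗_e|² = (2.2409e-22)² + (8.9897e-23)² − 2·2.2409e-22·8.9897e-23·cos(145°)
|p⃗_e| = 3.0216e-22 kg·m/s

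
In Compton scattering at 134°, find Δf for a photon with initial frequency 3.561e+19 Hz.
1.169e+19 Hz (decrease)

Convert frequency to wavelength (c = 299792458 m/s):
λ₀ = c/f₀ = 299792458/3.561e+19 = 8.4187716e-12 m = 8.4188 pm

Calculate Compton shift:
Δλ = λ_C(1 - cos(134°)) = 4.1118 pm

Final wavelength:
λ' = λ₀ + Δλ = 8.4188 + 4.1118 = 12.5305 pm

Final frequency:
f' = c/λ' = 299792458/1.2530539e-11 = 2.3924946e+19 Hz

Frequency shift (decrease):
Δf = f₀ - f' = 3.561e+19 - 2.3924946e+19 = 1.169e+19 Hz

(Intermediate values are shown rounded; full precision is carried through to the final answer.)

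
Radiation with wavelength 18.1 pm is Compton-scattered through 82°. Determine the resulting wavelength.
20.1886 pm

Using the Compton scattering formula:
λ' = λ + Δλ = λ + λ_C(1 - cos θ)

Given:
- Initial wavelength λ = 18.1 pm
- Scattering angle θ = 82°
- Compton wavelength λ_C ≈ 2.4263 pm

Calculate the shift:
Δλ = 2.4263 × (1 - cos(82°))
Δλ = 2.4263 × 0.8608
Δλ = 2.0886 pm

Final wavelength:
λ' = 18.1 + 2.0886 = 20.1886 pm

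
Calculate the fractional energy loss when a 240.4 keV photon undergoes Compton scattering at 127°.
0.4297 (or 42.97%)

Calculate initial and final photon energies:

Initial: E₀ = 240.4 keV → λ₀ = 5.1574 pm
Compton shift: Δλ = 3.8865 pm
Final wavelength: λ' = 9.0439 pm
Final energy: E' = 137.0913 keV

Fractional energy loss:
(E₀ - E')/E₀ = (240.4000 - 137.0913)/240.4000
= 103.3087/240.4000
= 0.4297
= 42.97%

(Intermediate values are shown rounded; full precision is carried through to the final answer.)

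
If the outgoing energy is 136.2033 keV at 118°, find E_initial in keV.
223.8999 keV

Convert final energy to wavelength (hc ≈ 1239.842 keV·pm):
λ' = hc/E' = 1239.842 / 136.2033 = 9.1029 pm

Calculate the Compton shift:
Δλ = λ_C(1 - cos(118°))
Δλ = 2.4263 × (1 - cos(118°))
Δλ = 3.5654 pm

Initial wavelength:
λ = λ' - Δλ = 9.1029 - 3.5654 = 5.5375 pm

Initial energy:
E = hc/λ = 1239.842 / 5.5375 = 223.8999 keV

(Intermediate values are shown rounded; full precision is carried through to the final answer.)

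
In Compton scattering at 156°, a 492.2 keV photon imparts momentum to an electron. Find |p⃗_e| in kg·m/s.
3.4960e-22 kg·m/s

The electron is initially at rest, so by conservation of momentum:
p⃗_e = p⃗₀ − p⃗'  (incident photon momentum minus scattered photon momentum)

Photon momentum magnitudes (p = h/λ = E/c):
λ₀ = hc/E₀ = 2.5190 pm → p₀ = h/λ₀ = 2.6305e-22 kg·m/s
Δλ = λ_C(1 − cos 156°) = 4.6429 pm
λ' = 7.1618 pm → p' = h/λ' = 9.2519e-23 kg·m/s

The scattered photon makes angle θ = 156° with the incident direction, so by the law of cosines:
|p⃗_e|² = p₀² + p'² − 2p₀p'cos θ
|p⃗_e|² = (2.6305e-22)² + (9.2519e-23)² − 2·2.6305e-22·9.2519e-23·cos(156°)
|p⃗_e| = 3.4960e-22 kg·m/s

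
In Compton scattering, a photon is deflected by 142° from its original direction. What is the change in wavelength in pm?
4.3383 pm

Using the Compton scattering formula:
Δλ = λ_C(1 - cos θ)

where λ_C = h/(m_e·c) ≈ 2.4263 pm is the Compton wavelength of an electron.

For θ = 142°:
cos(142°) = -0.7880
1 - cos(142°) = 1.7880

Δλ = 2.4263 × 1.7880
Δλ = 4.3383 pm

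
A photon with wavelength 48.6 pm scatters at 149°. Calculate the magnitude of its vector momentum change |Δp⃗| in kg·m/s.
2.5163e-23 kg·m/s

Photon momentum magnitude is p = h/λ.

Initial momentum:
p₀ = h/λ = 6.6261e-34/4.8600e-11 = 1.3634e-23 kg·m/s

After scattering:
λ' = λ + Δλ = 48.6 + 4.5061 = 53.1061 pm
p' = h/λ' = 6.6261e-34/5.3106e-11 = 1.2477e-23 kg·m/s

Momentum is a vector; the scattered photon's direction makes angle θ = 149° with the incident direction. The magnitude of the vector change Δp⃗ = p⃗₀ − p⃗' is found from the law of cosines:
|Δp⃗|² = p₀² + p'² − 2p₀p'cos θ
|Δp⃗|² = (1.3634e-23)² + (1.2477e-23)² − 2·1.3634e-23·1.2477e-23·cos(149°)
|Δp⃗| = 2.5163e-23 kg·m/s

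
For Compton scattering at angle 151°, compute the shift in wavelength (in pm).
4.5484 pm

Using the Compton scattering formula:
Δλ = λ_C(1 - cos θ)

where λ_C = h/(m_e·c) ≈ 2.4263 pm is the Compton wavelength of an electron.

For θ = 151°:
cos(151°) = -0.8746
1 - cos(151°) = 1.8746

Δλ = 2.4263 × 1.8746
Δλ = 4.5484 pm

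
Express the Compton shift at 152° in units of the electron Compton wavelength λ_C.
1.8829 λ_C

The Compton shift formula is:
Δλ = λ_C(1 - cos θ)

Dividing both sides by λ_C:
Δλ/λ_C = 1 - cos θ

For θ = 152°:
Δλ/λ_C = 1 - cos(152°)
Δλ/λ_C = 1 - -0.8829
Δλ/λ_C = 1.8829

This means the shift is 1.8829 × λ_C = 4.5686 pm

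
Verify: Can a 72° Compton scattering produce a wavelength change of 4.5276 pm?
No, inconsistent

Calculate the expected shift for θ = 72°:

Δλ_expected = λ_C(1 - cos(72°))
Δλ_expected = 2.4263 × (1 - cos(72°))
Δλ_expected = 2.4263 × 0.6910
Δλ_expected = 1.6765 pm

Given shift: 4.5276 pm
Expected shift: 1.6765 pm
Difference: 2.8510 pm

The values do not match. The given shift corresponds to θ ≈ 150.0°, not 72°.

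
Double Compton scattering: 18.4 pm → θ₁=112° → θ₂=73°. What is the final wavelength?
23.4521 pm

Apply Compton shift twice:

First scattering at θ₁ = 112°:
Δλ₁ = λ_C(1 - cos(112°))
Δλ₁ = 2.4263 × 1.3746
Δλ₁ = 3.3352 pm

After first scattering:
λ₁ = 18.4 + 3.3352 = 21.7352 pm

Second scattering at θ₂ = 73°:
Δλ₂ = λ_C(1 - cos(73°))
Δλ₂ = 2.4263 × 0.7076
Δλ₂ = 1.7169 pm

Final wavelength:
λ₂ = 21.7352 + 1.7169 = 23.4521 pm

Total shift: Δλ_total = 3.3352 + 1.7169 = 5.0521 pm

(Intermediate values are shown rounded; full precision is carried through to the final answer.)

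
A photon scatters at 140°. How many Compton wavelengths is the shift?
1.7660 λ_C

The Compton shift formula is:
Δλ = λ_C(1 - cos θ)

Dividing both sides by λ_C:
Δλ/λ_C = 1 - cos θ

For θ = 140°:
Δλ/λ_C = 1 - cos(140°)
Δλ/λ_C = 1 - -0.7660
Δλ/λ_C = 1.7660

This means the shift is 1.7660 × λ_C = 4.2850 pm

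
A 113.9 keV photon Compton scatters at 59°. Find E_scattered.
102.7889 keV

First convert energy to wavelength:
λ = hc/E, with hc ≈ 1239.842 keV·pm (i.e. 1239.842 eV·nm)

For E = 113.9 keV = 113900 eV:
λ = 1239.842 keV·pm / 113.9 keV
λ = 10.8854 pm

Calculate the Compton shift:
Δλ = λ_C(1 - cos(59°)) = 2.4263 × 0.4850
Δλ = 1.1767 pm

Final wavelength:
λ' = 10.8854 + 1.1767 = 12.0620 pm

Final energy:
E' = hc/λ' = 1239.842 / 12.0620 = 102.7889 keV

(Intermediate values are shown rounded; full precision is carried through to the final answer.)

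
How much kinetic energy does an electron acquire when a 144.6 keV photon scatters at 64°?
19.8294 keV

By energy conservation: K_e = E_initial - E_final

First find the scattered photon energy:
Initial wavelength: λ = hc/E = 8.5743 pm
Compton shift: Δλ = λ_C(1 - cos(64°)) = 1.3627 pm
Final wavelength: λ' = 8.5743 + 1.3627 = 9.9370 pm
Final photon energy: E' = hc/λ' = 124.7706 keV

Electron kinetic energy:
K_e = E - E' = 144.6000 - 124.7706 = 19.8294 keV

(Intermediate values are shown rounded; full precision is carried through to the final answer.)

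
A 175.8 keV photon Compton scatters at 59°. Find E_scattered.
150.6630 keV

First convert energy to wavelength:
λ = hc/E, with hc ≈ 1239.842 keV·pm (i.e. 1239.842 eV·nm)

For E = 175.8 keV = 175800 eV:
λ = 1239.842 keV·pm / 175.8 keV
λ = 7.0526 pm

Calculate the Compton shift:
Δλ = λ_C(1 - cos(59°)) = 2.4263 × 0.4850
Δλ = 1.1767 pm

Final wavelength:
λ' = 7.0526 + 1.1767 = 8.2292 pm

Final energy:
E' = hc/λ' = 1239.842 / 8.2292 = 150.6630 keV

(Intermediate values are shown rounded; full precision is carried through to the final answer.)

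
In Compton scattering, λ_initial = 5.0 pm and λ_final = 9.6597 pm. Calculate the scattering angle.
157.00°

First find the wavelength shift:
Δλ = λ' - λ = 9.6597 - 5.0 = 4.6597 pm

Using Δλ = λ_C(1 - cos θ), with λ_C = h/(m_e·c) ≈ 2.42631024 pm:
cos θ = 1 - Δλ/λ_C
cos θ = 1 - 4.6597/2.42631024
cos θ = -0.920488

θ = arccos(-0.920488)
θ = 157.00°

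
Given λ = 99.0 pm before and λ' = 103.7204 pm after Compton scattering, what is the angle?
161.00°

First find the wavelength shift:
Δλ = λ' - λ = 103.7204 - 99.0 = 4.7204 pm

Using Δλ = λ_C(1 - cos θ), with λ_C = h/(m_e·c) ≈ 2.42631024 pm:
cos θ = 1 - Δλ/λ_C
cos θ = 1 - 4.7204/2.42631024
cos θ = -0.945506

θ = arccos(-0.945506)
θ = 161.00°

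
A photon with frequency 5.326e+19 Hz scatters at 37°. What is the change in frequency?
4.254e+18 Hz (decrease)

Convert frequency to wavelength (c = 299792458 m/s):
λ₀ = c/f₀ = 299792458/5.326e+19 = 5.6288483e-12 m = 5.6288 pm

Calculate Compton shift:
Δλ = λ_C(1 - cos(37°)) = 0.4886 pm

Final wavelength:
λ' = λ₀ + Δλ = 5.6288 + 0.4886 = 6.1174 pm

Final frequency:
f' = c/λ' = 299792458/6.1174210e-12 = 4.9006347e+19 Hz

Frequency shift (decrease):
Δf = f₀ - f' = 5.326e+19 - 4.9006347e+19 = 4.254e+18 Hz

(Intermediate values are shown rounded; full precision is carried through to the final answer.)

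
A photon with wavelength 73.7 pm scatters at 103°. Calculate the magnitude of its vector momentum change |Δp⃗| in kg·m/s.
1.3801e-23 kg·m/s

Photon momentum magnitude is p = h/λ.

Initial momentum:
p₀ = h/λ = 6.6261e-34/7.3700e-11 = 8.9906e-24 kg·m/s

After scattering:
λ' = λ + Δλ = 73.7 + 2.9721 = 76.6721 pm
p' = h/λ' = 6.6261e-34/7.6672e-11 = 8.6421e-24 kg·m/s

Momentum is a vector; the scattered photon's direction makes angle θ = 103° with the incident direction. The magnitude of the vector change Δp⃗ = p⃗₀ − p⃗' is found from the law of cosines:
|Δp⃗|² = p₀² + p'² − 2p₀p'cos θ
|Δp⃗|² = (8.9906e-24)² + (8.6421e-24)² − 2·8.9906e-24·8.6421e-24·cos(103°)
|Δp⃗| = 1.3801e-23 kg·m/s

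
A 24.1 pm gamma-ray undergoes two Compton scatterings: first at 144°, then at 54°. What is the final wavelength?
29.4894 pm

Apply Compton shift twice:

First scattering at θ₁ = 144°:
Δλ₁ = λ_C(1 - cos(144°))
Δλ₁ = 2.4263 × 1.8090
Δλ₁ = 4.3892 pm

After first scattering:
λ₁ = 24.1 + 4.3892 = 28.4892 pm

Second scattering at θ₂ = 54°:
Δλ₂ = λ_C(1 - cos(54°))
Δλ₂ = 2.4263 × 0.4122
Δλ₂ = 1.0002 pm

Final wavelength:
λ₂ = 28.4892 + 1.0002 = 29.4894 pm

Total shift: Δλ_total = 4.3892 + 1.0002 = 5.3894 pm

(Intermediate values are shown rounded; full precision is carried through to the final answer.)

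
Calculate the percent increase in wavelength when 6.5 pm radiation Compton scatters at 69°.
23.9507%

Calculate the Compton shift:
Δλ = λ_C(1 - cos(69°))
Δλ = 2.4263 × (1 - cos(69°))
Δλ = 2.4263 × 0.6416
Δλ = 1.5568 pm

Percentage change:
(Δλ/λ₀) × 100 = (1.5568/6.5) × 100
= 23.9507%

(Intermediate values are shown rounded; full precision is carried through to the final answer.)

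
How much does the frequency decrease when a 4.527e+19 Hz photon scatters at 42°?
3.894e+18 Hz (decrease)

Convert frequency to wavelength (c = 299792458 m/s):
λ₀ = c/f₀ = 299792458/4.527e+19 = 6.6223207e-12 m = 6.6223 pm

Calculate Compton shift:
Δλ = λ_C(1 - cos(42°)) = 0.6232 pm

Final wavelength:
λ' = λ₀ + Δλ = 6.6223 + 0.6232 = 7.2455 pm

Final frequency:
f' = c/λ' = 299792458/7.2455310e-12 = 4.1376189e+19 Hz

Frequency shift (decrease):
Δf = f₀ - f' = 4.527e+19 - 4.1376189e+19 = 3.894e+18 Hz

(Intermediate values are shown rounded; full precision is carried through to the final answer.)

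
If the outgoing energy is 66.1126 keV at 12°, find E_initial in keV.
66.3000 keV

Convert final energy to wavelength (hc ≈ 1239.842 keV·pm):
λ' = hc/E' = 1239.842 / 66.1126 = 18.7535 pm

Calculate the Compton shift:
Δλ = λ_C(1 - cos(12°))
Δλ = 2.4263 × (1 - cos(12°))
Δλ = 0.0530 pm

Initial wavelength:
λ = λ' - Δλ = 18.7535 - 0.0530 = 18.7005 pm

Initial energy:
E = hc/λ = 1239.842 / 18.7005 = 66.3000 keV

(Intermediate values are shown rounded; full precision is carried through to the final answer.)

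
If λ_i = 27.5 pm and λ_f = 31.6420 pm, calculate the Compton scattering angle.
135.00°

First find the wavelength shift:
Δλ = λ' - λ = 31.6420 - 27.5 = 4.1420 pm

Using Δλ = λ_C(1 - cos θ), with λ_C = h/(m_e·c) ≈ 2.42631024 pm:
cos θ = 1 - Δλ/λ_C
cos θ = 1 - 4.1420/2.42631024
cos θ = -0.707119

θ = arccos(-0.707119)
θ = 135.00°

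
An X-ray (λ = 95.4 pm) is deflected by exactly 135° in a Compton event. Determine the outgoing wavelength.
99.5420 pm

Using the Compton formula: λ' = λ + λ_C(1 − cos θ)

For θ = 135°, cos θ = -√2/2 (exact) ≈ -0.7071, so:
1 − cos 135° = 1 − (-√2/2) ≈ 1.7071

Δλ = λ_C × 1.7071 = 2.4263 × 1.7071 = 4.1420 pm

λ' = 95.4 + 4.1420 = 99.5420 pm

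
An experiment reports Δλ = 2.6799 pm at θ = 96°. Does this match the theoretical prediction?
Yes, consistent

Calculate the expected shift for θ = 96°:

Δλ_expected = λ_C(1 - cos(96°))
Δλ_expected = 2.4263 × (1 - cos(96°))
Δλ_expected = 2.4263 × 1.1045
Δλ_expected = 2.6799 pm

Given shift: 2.6799 pm
Expected shift: 2.6799 pm
Difference: 0.0000 pm

The values match. This is consistent with Compton scattering at the stated angle.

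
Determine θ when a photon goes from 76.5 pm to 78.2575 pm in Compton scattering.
74.00°

First find the wavelength shift:
Δλ = λ' - λ = 78.2575 - 76.5 = 1.7575 pm

Using Δλ = λ_C(1 - cos θ), with λ_C = h/(m_e·c) ≈ 2.42631024 pm:
cos θ = 1 - Δλ/λ_C
cos θ = 1 - 1.7575/2.42631024
cos θ = 0.275649

θ = arccos(0.275649)
θ = 74.00°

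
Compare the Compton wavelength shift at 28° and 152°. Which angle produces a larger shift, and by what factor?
152° produces the larger shift by a factor of 16.086

Calculate both shifts using Δλ = λ_C(1 - cos θ):

For θ₁ = 28°:
Δλ₁ = 2.4263 × (1 - cos(28°))
Δλ₁ = 2.4263 × 0.1171
Δλ₁ = 0.2840 pm

For θ₂ = 152°:
Δλ₂ = 2.4263 × (1 - cos(152°))
Δλ₂ = 2.4263 × 1.8829
Δλ₂ = 4.5686 pm

The 152° angle produces the larger shift.
Ratio: 4.5686/0.2840 = 16.086

(Intermediate values are shown rounded; full precision is carried through to the final answer.)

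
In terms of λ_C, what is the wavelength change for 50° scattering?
0.3572 λ_C

The Compton shift formula is:
Δλ = λ_C(1 - cos θ)

Dividing both sides by λ_C:
Δλ/λ_C = 1 - cos θ

For θ = 50°:
Δλ/λ_C = 1 - cos(50°)
Δλ/λ_C = 1 - 0.6428
Δλ/λ_C = 0.3572

This means the shift is 0.3572 × λ_C = 0.8667 pm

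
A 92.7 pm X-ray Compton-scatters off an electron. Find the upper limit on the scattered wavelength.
97.5526 pm (at θ = 180°)

The Compton shift is Δλ = λ_C(1 − cos θ).

Since cos θ ranges from −1 to 1, the factor (1 − cos θ) ranges from 0 to 2; the maximum shift occurs at θ = 180° (backscattering):
Δλ_max = 2λ_C = 2 × 2.4263 pm = 4.8526 pm

Maximum scattered wavelength:
λ'_max = λ₀ + Δλ_max = 92.7 + 4.8526 = 97.5526 pm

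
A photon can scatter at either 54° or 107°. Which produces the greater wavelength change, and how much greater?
107° produces the larger shift by a factor of 3.135

Calculate both shifts using Δλ = λ_C(1 - cos θ):

For θ₁ = 54°:
Δλ₁ = 2.4263 × (1 - cos(54°))
Δλ₁ = 2.4263 × 0.4122
Δλ₁ = 1.0002 pm

For θ₂ = 107°:
Δλ₂ = 2.4263 × (1 - cos(107°))
Δλ₂ = 2.4263 × 1.2924
Δλ₂ = 3.1357 pm

The 107° angle produces the larger shift.
Ratio: 3.1357/1.0002 = 3.135

(Intermediate values are shown rounded; full precision is carried through to the final answer.)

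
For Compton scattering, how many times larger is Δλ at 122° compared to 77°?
122° produces the larger shift by a factor of 1.974

Calculate both shifts using Δλ = λ_C(1 - cos θ):

For θ₁ = 77°:
Δλ₁ = 2.4263 × (1 - cos(77°))
Δλ₁ = 2.4263 × 0.7750
Δλ₁ = 1.8805 pm

For θ₂ = 122°:
Δλ₂ = 2.4263 × (1 - cos(122°))
Δλ₂ = 2.4263 × 1.5299
Δλ₂ = 3.7121 pm

The 122° angle produces the larger shift.
Ratio: 3.7121/1.8805 = 1.974

(Intermediate values are shown rounded; full precision is carried through to the final answer.)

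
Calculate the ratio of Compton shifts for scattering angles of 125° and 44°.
125° produces the larger shift by a factor of 5.607

Calculate both shifts using Δλ = λ_C(1 - cos θ):

For θ₁ = 44°:
Δλ₁ = 2.4263 × (1 - cos(44°))
Δλ₁ = 2.4263 × 0.2807
Δλ₁ = 0.6810 pm

For θ₂ = 125°:
Δλ₂ = 2.4263 × (1 - cos(125°))
Δλ₂ = 2.4263 × 1.5736
Δλ₂ = 3.8180 pm

The 125° angle produces the larger shift.
Ratio: 3.8180/0.6810 = 5.607

(Intermediate values are shown rounded; full precision is carried through to the final answer.)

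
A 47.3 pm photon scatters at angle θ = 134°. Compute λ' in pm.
51.4118 pm

Using the Compton scattering formula:
λ' = λ + Δλ = λ + λ_C(1 - cos θ)

Given:
- Initial wavelength λ = 47.3 pm
- Scattering angle θ = 134°
- Compton wavelength λ_C ≈ 2.4263 pm

Calculate the shift:
Δλ = 2.4263 × (1 - cos(134°))
Δλ = 2.4263 × 1.6947
Δλ = 4.1118 pm

Final wavelength:
λ' = 47.3 + 4.1118 = 51.4118 pm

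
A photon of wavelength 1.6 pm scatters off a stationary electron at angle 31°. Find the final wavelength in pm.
1.9466 pm

Using the Compton scattering formula:
λ' = λ + Δλ = λ + λ_C(1 - cos θ)

Given:
- Initial wavelength λ = 1.6 pm
- Scattering angle θ = 31°
- Compton wavelength λ_C ≈ 2.4263 pm

Calculate the shift:
Δλ = 2.4263 × (1 - cos(31°))
Δλ = 2.4263 × 0.1428
Δλ = 0.3466 pm

Final wavelength:
λ' = 1.6 + 0.3466 = 1.9466 pm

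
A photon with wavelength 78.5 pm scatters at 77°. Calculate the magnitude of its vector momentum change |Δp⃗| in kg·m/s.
1.0387e-23 kg·m/s

Photon momentum magnitude is p = h/λ.

Initial momentum:
p₀ = h/λ = 6.6261e-34/7.8500e-11 = 8.4409e-24 kg·m/s

After scattering:
λ' = λ + Δλ = 78.5 + 1.8805 = 80.3805 pm
p' = h/λ' = 6.6261e-34/8.0381e-11 = 8.2434e-24 kg·m/s

Momentum is a vector; the scattered photon's direction makes angle θ = 77° with the incident direction. The magnitude of the vector change Δp⃗ = p⃗₀ − p⃗' is found from the law of cosines:
|Δp⃗|² = p₀² + p'² − 2p₀p'cos θ
|Δp⃗|² = (8.4409e-24)² + (8.2434e-24)² − 2·8.4409e-24·8.2434e-24·cos(77°)
|Δp⃗| = 1.0387e-23 kg·m/s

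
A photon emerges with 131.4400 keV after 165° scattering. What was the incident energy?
265.8999 keV

Convert final energy to wavelength (hc ≈ 1239.842 keV·pm):
λ' = hc/E' = 1239.842 / 131.4400 = 9.4328 pm

Calculate the Compton shift:
Δλ = λ_C(1 - cos(165°))
Δλ = 2.4263 × (1 - cos(165°))
Δλ = 4.7699 pm

Initial wavelength:
λ = λ' - Δλ = 9.4328 - 4.7699 = 4.6628 pm

Initial energy:
E = hc/λ = 1239.842 / 4.6628 = 265.8999 keV

(Intermediate values are shown rounded; full precision is carried through to the final answer.)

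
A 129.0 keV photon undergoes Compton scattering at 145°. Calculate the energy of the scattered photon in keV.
88.4022 keV

First convert energy to wavelength:
λ = hc/E, with hc ≈ 1239.842 keV·pm (i.e. 1239.842 eV·nm)

For E = 129.0 keV = 129000 eV:
λ = 1239.842 keV·pm / 129.0 keV
λ = 9.6112 pm

Calculate the Compton shift:
Δλ = λ_C(1 - cos(145°)) = 2.4263 × 1.8192
Δλ = 4.4138 pm

Final wavelength:
λ' = 9.6112 + 4.4138 = 14.0250 pm

Final energy:
E' = hc/λ' = 1239.842 / 14.0250 = 88.4022 keV

(Intermediate values are shown rounded; full precision is carried through to the final answer.)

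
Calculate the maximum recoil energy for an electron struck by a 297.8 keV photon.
160.2836 keV

Maximum energy transfer occurs at θ = 180° (backscattering).

Initial photon: E₀ = 297.8 keV → λ₀ = 4.1633 pm

Maximum Compton shift (at 180°):
Δλ_max = 2λ_C = 2 × 2.4263 = 4.8526 pm

Final wavelength:
λ' = 4.1633 + 4.8526 = 9.0160 pm

Minimum photon energy (maximum energy to electron):
E'_min = hc/λ' = 137.5164 keV

Maximum electron kinetic energy:
K_max = E₀ - E'_min = 297.8000 - 137.5164 = 160.2836 keV

(Intermediate values are shown rounded; full precision is carried through to the final answer.)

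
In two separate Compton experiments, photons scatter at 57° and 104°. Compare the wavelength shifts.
104° produces the larger shift by a factor of 2.727

Calculate both shifts using Δλ = λ_C(1 - cos θ):

For θ₁ = 57°:
Δλ₁ = 2.4263 × (1 - cos(57°))
Δλ₁ = 2.4263 × 0.4554
Δλ₁ = 1.1048 pm

For θ₂ = 104°:
Δλ₂ = 2.4263 × (1 - cos(104°))
Δλ₂ = 2.4263 × 1.2419
Δλ₂ = 3.0133 pm

The 104° angle produces the larger shift.
Ratio: 3.0133/1.1048 = 2.727

(Intermediate values are shown rounded; full precision is carried through to the final answer.)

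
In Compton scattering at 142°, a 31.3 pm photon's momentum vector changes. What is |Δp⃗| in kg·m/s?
3.7605e-23 kg·m/s

Photon momentum magnitude is p = h/λ.

Initial momentum:
p₀ = h/λ = 6.6261e-34/3.1300e-11 = 2.1170e-23 kg·m/s

After scattering:
λ' = λ + Δλ = 31.3 + 4.3383 = 35.6383 pm
p' = h/λ' = 6.6261e-34/3.5638e-11 = 1.8593e-23 kg·m/s

Momentum is a vector; the scattered photon's direction makes angle θ = 142° with the incident direction. The magnitude of the vector change Δp⃗ = p⃗₀ − p⃗' is found from the law of cosines:
|Δp⃗|² = p₀² + p'² − 2p₀p'cos θ
|Δp⃗|² = (2.1170e-23)² + (1.8593e-23)² − 2·2.1170e-23·1.8593e-23·cos(142°)
|Δp⃗| = 3.7605e-23 kg·m/s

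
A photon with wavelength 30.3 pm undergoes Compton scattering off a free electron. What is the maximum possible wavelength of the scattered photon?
35.1526 pm (at θ = 180°)

The Compton shift is Δλ = λ_C(1 − cos θ).

Since cos θ ranges from −1 to 1, the factor (1 − cos θ) ranges from 0 to 2; the maximum shift occurs at θ = 180° (backscattering):
Δλ_max = 2λ_C = 2 × 2.4263 pm = 4.8526 pm

Maximum scattered wavelength:
λ'_max = λ₀ + Δλ_max = 30.3 + 4.8526 = 35.1526 pm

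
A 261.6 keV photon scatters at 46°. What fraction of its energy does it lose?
0.1352 (or 13.52%)

Calculate initial and final photon energies:

Initial: E₀ = 261.6 keV → λ₀ = 4.7395 pm
Compton shift: Δλ = 0.7409 pm
Final wavelength: λ' = 5.4803 pm
Final energy: E' = 226.2357 keV

Fractional energy loss:
(E₀ - E')/E₀ = (261.6000 - 226.2357)/261.6000
= 35.3643/261.6000
= 0.1352
= 13.52%

(Intermediate values are shown rounded; full precision is carried through to the final answer.)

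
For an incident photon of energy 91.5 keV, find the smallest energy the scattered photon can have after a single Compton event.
67.3724 keV (at θ = 180°)

The scattered photon has minimum energy when its wavelength is maximum, i.e., when the Compton shift Δλ = λ_C(1 − cos θ) is maximum. This occurs at θ = 180° (backscattering), giving Δλ_max = 2λ_C = 4.8526 pm.

Initial wavelength: λ₀ = hc/E₀ = 13.5502 pm
Maximum final wavelength: λ'_max = λ₀ + 2λ_C = 13.5502 + 4.8526 = 18.4028 pm
Minimum final energy: E'_min = hc/λ'_max = 67.3724 keV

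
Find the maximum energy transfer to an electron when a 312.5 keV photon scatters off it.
171.9302 keV

Maximum energy transfer occurs at θ = 180° (backscattering).

Initial photon: E₀ = 312.5 keV → λ₀ = 3.9675 pm

Maximum Compton shift (at 180°):
Δλ_max = 2λ_C = 2 × 2.4263 = 4.8526 pm

Final wavelength:
λ' = 3.9675 + 4.8526 = 8.8201 pm

Minimum photon energy (maximum energy to electron):
E'_min = hc/λ' = 140.5698 keV

Maximum electron kinetic energy:
K_max = E₀ - E'_min = 312.5000 - 140.5698 = 171.9302 keV

(Intermediate values are shown rounded; full precision is carried through to the final answer.)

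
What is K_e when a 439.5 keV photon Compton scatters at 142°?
266.3207 keV

By energy conservation: K_e = E_initial - E_final

First find the scattered photon energy:
Initial wavelength: λ = hc/E = 2.8210 pm
Compton shift: Δλ = λ_C(1 - cos(142°)) = 4.3383 pm
Final wavelength: λ' = 2.8210 + 4.3383 = 7.1593 pm
Final photon energy: E' = hc/λ' = 173.1793 keV

Electron kinetic energy:
K_e = E - E' = 439.5000 - 173.1793 = 266.3207 keV

(Intermediate values are shown rounded; full precision is carried through to the final answer.)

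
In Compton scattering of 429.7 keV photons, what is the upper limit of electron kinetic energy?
269.4720 keV

Maximum energy transfer occurs at θ = 180° (backscattering).

Initial photon: E₀ = 429.7 keV → λ₀ = 2.8854 pm

Maximum Compton shift (at 180°):
Δλ_max = 2λ_C = 2 × 2.4263 = 4.8526 pm

Final wavelength:
λ' = 2.8854 + 4.8526 = 7.7380 pm

Minimum photon energy (maximum energy to electron):
E'_min = hc/λ' = 160.2280 keV

Maximum electron kinetic energy:
K_max = E₀ - E'_min = 429.7000 - 160.2280 = 269.4720 keV

(Intermediate values are shown rounded; full precision is carried through to the final answer.)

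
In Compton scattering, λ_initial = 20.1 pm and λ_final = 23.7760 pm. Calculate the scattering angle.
121.00°

First find the wavelength shift:
Δλ = λ' - λ = 23.7760 - 20.1 = 3.6760 pm

Using Δλ = λ_C(1 - cos θ), with λ_C = h/(m_e·c) ≈ 2.42631024 pm:
cos θ = 1 - Δλ/λ_C
cos θ = 1 - 3.6760/2.42631024
cos θ = -0.515058

θ = arccos(-0.515058)
θ = 121.00°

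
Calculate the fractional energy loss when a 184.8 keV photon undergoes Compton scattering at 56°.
0.1375 (or 13.75%)

Calculate initial and final photon energies:

Initial: E₀ = 184.8 keV → λ₀ = 6.7091 pm
Compton shift: Δλ = 1.0695 pm
Final wavelength: λ' = 7.7786 pm
Final energy: E' = 159.3907 keV

Fractional energy loss:
(E₀ - E')/E₀ = (184.8000 - 159.3907)/184.8000
= 25.4093/184.8000
= 0.1375
= 13.75%

(Intermediate values are shown rounded; full precision is carried through to the final answer.)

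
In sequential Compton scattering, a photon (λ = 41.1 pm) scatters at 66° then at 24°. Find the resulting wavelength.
42.7492 pm

Apply Compton shift twice:

First scattering at θ₁ = 66°:
Δλ₁ = λ_C(1 - cos(66°))
Δλ₁ = 2.4263 × 0.5933
Δλ₁ = 1.4394 pm

After first scattering:
λ₁ = 41.1 + 1.4394 = 42.5394 pm

Second scattering at θ₂ = 24°:
Δλ₂ = λ_C(1 - cos(24°))
Δλ₂ = 2.4263 × 0.0865
Δλ₂ = 0.2098 pm

Final wavelength:
λ₂ = 42.5394 + 0.2098 = 42.7492 pm

Total shift: Δλ_total = 1.4394 + 0.2098 = 1.6492 pm

(Intermediate values are shown rounded; full precision is carried through to the final answer.)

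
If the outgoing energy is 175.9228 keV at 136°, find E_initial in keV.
431.1000 keV

Convert final energy to wavelength (hc ≈ 1239.842 keV·pm):
λ' = hc/E' = 1239.842 / 175.9228 = 7.0476 pm

Calculate the Compton shift:
Δλ = λ_C(1 - cos(136°))
Δλ = 2.4263 × (1 - cos(136°))
Δλ = 4.1717 pm

Initial wavelength:
λ = λ' - Δλ = 7.0476 - 4.1717 = 2.8760 pm

Initial energy:
E = hc/λ = 1239.842 / 2.8760 = 431.1000 keV

(Intermediate values are shown rounded; full precision is carried through to the final answer.)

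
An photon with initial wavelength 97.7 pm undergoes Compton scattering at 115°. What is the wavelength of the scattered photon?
101.1517 pm

Using the Compton scattering formula:
λ' = λ + Δλ = λ + λ_C(1 - cos θ)

Given:
- Initial wavelength λ = 97.7 pm
- Scattering angle θ = 115°
- Compton wavelength λ_C ≈ 2.4263 pm

Calculate the shift:
Δλ = 2.4263 × (1 - cos(115°))
Δλ = 2.4263 × 1.4226
Δλ = 3.4517 pm

Final wavelength:
λ' = 97.7 + 3.4517 = 101.1517 pm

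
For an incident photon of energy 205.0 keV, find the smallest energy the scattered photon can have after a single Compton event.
113.7404 keV (at θ = 180°)

The scattered photon has minimum energy when its wavelength is maximum, i.e., when the Compton shift Δλ = λ_C(1 − cos θ) is maximum. This occurs at θ = 180° (backscattering), giving Δλ_max = 2λ_C = 4.8526 pm.

Initial wavelength: λ₀ = hc/E₀ = 6.0480 pm
Maximum final wavelength: λ'_max = λ₀ + 2λ_C = 6.0480 + 4.8526 = 10.9006 pm
Minimum final energy: E'_min = hc/λ'_max = 113.7404 keV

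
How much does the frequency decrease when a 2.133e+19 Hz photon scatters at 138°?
4.934e+18 Hz (decrease)

Convert frequency to wavelength (c = 299792458 m/s):
λ₀ = c/f₀ = 299792458/2.133e+19 = 1.4054968e-11 m = 14.0550 pm

Calculate Compton shift:
Δλ = λ_C(1 - cos(138°)) = 4.2294 pm

Final wavelength:
λ' = λ₀ + Δλ = 14.0550 + 4.2294 = 18.2844 pm

Final frequency:
f' = c/λ' = 299792458/1.8284378e-11 = 1.6396099e+19 Hz

Frequency shift (decrease):
Δf = f₀ - f' = 2.133e+19 - 1.6396099e+19 = 4.934e+18 Hz

(Intermediate values are shown rounded; full precision is carried through to the final answer.)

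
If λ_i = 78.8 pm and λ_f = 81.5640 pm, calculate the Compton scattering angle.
98.00°

First find the wavelength shift:
Δλ = λ' - λ = 81.5640 - 78.8 = 2.7640 pm

Using Δλ = λ_C(1 - cos θ), with λ_C = h/(m_e·c) ≈ 2.42631024 pm:
cos θ = 1 - Δλ/λ_C
cos θ = 1 - 2.7640/2.42631024
cos θ = -0.139178

θ = arccos(-0.139178)
θ = 98.00°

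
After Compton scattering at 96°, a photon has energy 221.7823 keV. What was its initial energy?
426.0000 keV

Convert final energy to wavelength (hc ≈ 1239.842 keV·pm):
λ' = hc/E' = 1239.842 / 221.7823 = 5.5904 pm

Calculate the Compton shift:
Δλ = λ_C(1 - cos(96°))
Δλ = 2.4263 × (1 - cos(96°))
Δλ = 2.6799 pm

Initial wavelength:
λ = λ' - Δλ = 5.5904 - 2.6799 = 2.9104 pm

Initial energy:
E = hc/λ = 1239.842 / 2.9104 = 426.0000 keV

(Intermediate values are shown rounded; full precision is carried through to the final answer.)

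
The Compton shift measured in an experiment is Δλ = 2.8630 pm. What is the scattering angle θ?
100.37°

From the Compton formula Δλ = λ_C(1 - cos θ), we can solve for θ:

cos θ = 1 - Δλ/λ_C

Given:
- Δλ = 2.8630 pm
- λ_C = h/(m_e·c) ≈ 2.42631024 pm

cos θ = 1 - 2.8630/2.42631024
cos θ = 1 - 1.179981
cos θ = -0.179981

θ = arccos(-0.179981)
θ = 100.37°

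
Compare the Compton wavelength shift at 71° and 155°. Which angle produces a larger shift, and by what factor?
155° produces the larger shift by a factor of 2.827

Calculate both shifts using Δλ = λ_C(1 - cos θ):

For θ₁ = 71°:
Δλ₁ = 2.4263 × (1 - cos(71°))
Δλ₁ = 2.4263 × 0.6744
Δλ₁ = 1.6364 pm

For θ₂ = 155°:
Δλ₂ = 2.4263 × (1 - cos(155°))
Δλ₂ = 2.4263 × 1.9063
Δλ₂ = 4.6253 pm

The 155° angle produces the larger shift.
Ratio: 4.6253/1.6364 = 2.827

(Intermediate values are shown rounded; full precision is carried through to the final answer.)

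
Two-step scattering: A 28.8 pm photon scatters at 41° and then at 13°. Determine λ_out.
29.4573 pm

Apply Compton shift twice:

First scattering at θ₁ = 41°:
Δλ₁ = λ_C(1 - cos(41°))
Δλ₁ = 2.4263 × 0.2453
Δλ₁ = 0.5952 pm

After first scattering:
λ₁ = 28.8 + 0.5952 = 29.3952 pm

Second scattering at θ₂ = 13°:
Δλ₂ = λ_C(1 - cos(13°))
Δλ₂ = 2.4263 × 0.0256
Δλ₂ = 0.0622 pm

Final wavelength:
λ₂ = 29.3952 + 0.0622 = 29.4573 pm

Total shift: Δλ_total = 0.5952 + 0.0622 = 0.6573 pm

(Intermediate values are shown rounded; full precision is carried through to the final answer.)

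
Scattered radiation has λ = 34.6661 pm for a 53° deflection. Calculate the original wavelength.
33.7000 pm

From λ' = λ + Δλ, we have λ = λ' - Δλ

First calculate the Compton shift:
Δλ = λ_C(1 - cos θ)
Δλ = 2.4263 × (1 - cos(53°))
Δλ = 2.4263 × 0.3982
Δλ = 0.9661 pm

Initial wavelength:
λ = λ' - Δλ
λ = 34.6661 - 0.9661
λ = 33.7000 pm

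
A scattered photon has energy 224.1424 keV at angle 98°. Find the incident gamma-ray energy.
447.9999 keV

Convert final energy to wavelength (hc ≈ 1239.842 keV·pm):
λ' = hc/E' = 1239.842 / 224.1424 = 5.5315 pm

Calculate the Compton shift:
Δλ = λ_C(1 - cos(98°))
Δλ = 2.4263 × (1 - cos(98°))
Δλ = 2.7640 pm

Initial wavelength:
λ = λ' - Δλ = 5.5315 - 2.7640 = 2.7675 pm

Initial energy:
E = hc/λ = 1239.842 / 2.7675 = 447.9999 keV

(Intermediate values are shown rounded; full precision is carried through to the final answer.)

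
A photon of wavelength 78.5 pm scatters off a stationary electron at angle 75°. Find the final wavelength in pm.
80.2983 pm

Using the Compton scattering formula:
λ' = λ + Δλ = λ + λ_C(1 - cos θ)

Given:
- Initial wavelength λ = 78.5 pm
- Scattering angle θ = 75°
- Compton wavelength λ_C ≈ 2.4263 pm

Calculate the shift:
Δλ = 2.4263 × (1 - cos(75°))
Δλ = 2.4263 × 0.7412
Δλ = 1.7983 pm

Final wavelength:
λ' = 78.5 + 1.7983 = 80.2983 pm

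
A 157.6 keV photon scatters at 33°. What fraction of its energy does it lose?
0.0474 (or 4.74%)

Calculate initial and final photon energies:

Initial: E₀ = 157.6 keV → λ₀ = 7.8670 pm
Compton shift: Δλ = 0.3914 pm
Final wavelength: λ' = 8.2585 pm
Final energy: E' = 150.1301 keV

Fractional energy loss:
(E₀ - E')/E₀ = (157.6000 - 150.1301)/157.6000
= 7.4699/157.6000
= 0.0474
= 4.74%

(Intermediate values are shown rounded; full precision is carried through to the final answer.)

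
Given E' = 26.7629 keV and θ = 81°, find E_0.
28.0000 keV

Convert final energy to wavelength (hc ≈ 1239.842 keV·pm):
λ' = hc/E' = 1239.842 / 26.7629 = 46.3269 pm

Calculate the Compton shift:
Δλ = λ_C(1 - cos(81°))
Δλ = 2.4263 × (1 - cos(81°))
Δλ = 2.0468 pm

Initial wavelength:
λ = λ' - Δλ = 46.3269 - 2.0468 = 44.2801 pm

Initial energy:
E = hc/λ = 1239.842 / 44.2801 = 28.0000 keV

(Intermediate values are shown rounded; full precision is carried through to the final answer.)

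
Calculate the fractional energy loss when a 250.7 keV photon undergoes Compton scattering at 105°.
0.3818 (or 38.18%)

Calculate initial and final photon energies:

Initial: E₀ = 250.7 keV → λ₀ = 4.9455 pm
Compton shift: Δλ = 3.0543 pm
Final wavelength: λ' = 7.9998 pm
Final energy: E' = 154.9840 keV

Fractional energy loss:
(E₀ - E')/E₀ = (250.7000 - 154.9840)/250.7000
= 95.7160/250.7000
= 0.3818
= 38.18%

(Intermediate values are shown rounded; full precision is carried through to the final answer.)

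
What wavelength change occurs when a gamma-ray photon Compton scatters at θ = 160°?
4.7063 pm

Using the Compton scattering formula:
Δλ = λ_C(1 - cos θ)

where λ_C = h/(m_e·c) ≈ 2.4263 pm is the Compton wavelength of an electron.

For θ = 160°:
cos(160°) = -0.9397
1 - cos(160°) = 1.9397

Δλ = 2.4263 × 1.9397
Δλ = 4.7063 pm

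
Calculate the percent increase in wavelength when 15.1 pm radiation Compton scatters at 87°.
15.2273%

Calculate the Compton shift:
Δλ = λ_C(1 - cos(87°))
Δλ = 2.4263 × (1 - cos(87°))
Δλ = 2.4263 × 0.9477
Δλ = 2.2993 pm

Percentage change:
(Δλ/λ₀) × 100 = (2.2993/15.1) × 100
= 15.2273%

(Intermediate values are shown rounded; full precision is carried through to the final answer.)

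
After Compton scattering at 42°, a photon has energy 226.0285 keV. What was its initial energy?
255.0001 keV

Convert final energy to wavelength (hc ≈ 1239.842 keV·pm):
λ' = hc/E' = 1239.842 / 226.0285 = 5.4853 pm

Calculate the Compton shift:
Δλ = λ_C(1 - cos(42°))
Δλ = 2.4263 × (1 - cos(42°))
Δλ = 0.6232 pm

Initial wavelength:
λ = λ' - Δλ = 5.4853 - 0.6232 = 4.8621 pm

Initial energy:
E = hc/λ = 1239.842 / 4.8621 = 255.0001 keV

(Intermediate values are shown rounded; full precision is carried through to the final answer.)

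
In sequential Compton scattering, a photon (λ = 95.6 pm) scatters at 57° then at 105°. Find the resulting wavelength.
99.7591 pm

Apply Compton shift twice:

First scattering at θ₁ = 57°:
Δλ₁ = λ_C(1 - cos(57°))
Δλ₁ = 2.4263 × 0.4554
Δλ₁ = 1.1048 pm

After first scattering:
λ₁ = 95.6 + 1.1048 = 96.7048 pm

Second scattering at θ₂ = 105°:
Δλ₂ = λ_C(1 - cos(105°))
Δλ₂ = 2.4263 × 1.2588
Δλ₂ = 3.0543 pm

Final wavelength:
λ₂ = 96.7048 + 3.0543 = 99.7591 pm

Total shift: Δλ_total = 1.1048 + 3.0543 = 4.1591 pm

(Intermediate values are shown rounded; full precision is carried through to the final answer.)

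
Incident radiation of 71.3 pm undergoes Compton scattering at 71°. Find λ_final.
72.9364 pm

Using the Compton scattering formula:
λ' = λ + Δλ = λ + λ_C(1 - cos θ)

Given:
- Initial wavelength λ = 71.3 pm
- Scattering angle θ = 71°
- Compton wavelength λ_C ≈ 2.4263 pm

Calculate the shift:
Δλ = 2.4263 × (1 - cos(71°))
Δλ = 2.4263 × 0.6744
Δλ = 1.6364 pm

Final wavelength:
λ' = 71.3 + 1.6364 = 72.9364 pm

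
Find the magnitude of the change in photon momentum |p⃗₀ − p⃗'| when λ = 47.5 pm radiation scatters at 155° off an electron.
2.6031e-23 kg·m/s

Photon momentum magnitude is p = h/λ.

Initial momentum:
p₀ = h/λ = 6.6261e-34/4.7500e-11 = 1.3950e-23 kg·m/s

After scattering:
λ' = λ + Δλ = 47.5 + 4.6253 = 52.1253 pm
p' = h/λ' = 6.6261e-34/5.2125e-11 = 1.2712e-23 kg·m/s

Momentum is a vector; the scattered photon's direction makes angle θ = 155° with the incident direction. The magnitude of the vector change Δp⃗ = p⃗₀ − p⃗' is found from the law of cosines:
|Δp⃗|² = p₀² + p'² − 2p₀p'cos θ
|Δp⃗|² = (1.3950e-23)² + (1.2712e-23)² − 2·1.3950e-23·1.2712e-23·cos(155°)
|Δp⃗| = 2.6031e-23 kg·m/s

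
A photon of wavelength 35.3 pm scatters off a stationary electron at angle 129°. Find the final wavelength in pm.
39.2532 pm

Using the Compton scattering formula:
λ' = λ + Δλ = λ + λ_C(1 - cos θ)

Given:
- Initial wavelength λ = 35.3 pm
- Scattering angle θ = 129°
- Compton wavelength λ_C ≈ 2.4263 pm

Calculate the shift:
Δλ = 2.4263 × (1 - cos(129°))
Δλ = 2.4263 × 1.6293
Δλ = 3.9532 pm

Final wavelength:
λ' = 35.3 + 3.9532 = 39.2532 pm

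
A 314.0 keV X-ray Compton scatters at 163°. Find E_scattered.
142.5902 keV

First convert energy to wavelength:
λ = hc/E, with hc ≈ 1239.842 keV·pm (i.e. 1239.842 eV·nm)

For E = 314.0 keV = 314000 eV:
λ = 1239.842 keV·pm / 314.0 keV
λ = 3.9485 pm

Calculate the Compton shift:
Δλ = λ_C(1 - cos(163°)) = 2.4263 × 1.9563
Δλ = 4.7466 pm

Final wavelength:
λ' = 3.9485 + 4.7466 = 8.6951 pm

Final energy:
E' = hc/λ' = 1239.842 / 8.6951 = 142.5902 keV

(Intermediate values are shown rounded; full precision is carried through to the final answer.)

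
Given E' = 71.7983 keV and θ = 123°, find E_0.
91.7000 keV

Convert final energy to wavelength (hc ≈ 1239.842 keV·pm):
λ' = hc/E' = 1239.842 / 71.7983 = 17.2684 pm

Calculate the Compton shift:
Δλ = λ_C(1 - cos(123°))
Δλ = 2.4263 × (1 - cos(123°))
Δλ = 3.7478 pm

Initial wavelength:
λ = λ' - Δλ = 17.2684 - 3.7478 = 13.5206 pm

Initial energy:
E = hc/λ = 1239.842 / 13.5206 = 91.7000 keV

(Intermediate values are shown rounded; full precision is carried through to the final answer.)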